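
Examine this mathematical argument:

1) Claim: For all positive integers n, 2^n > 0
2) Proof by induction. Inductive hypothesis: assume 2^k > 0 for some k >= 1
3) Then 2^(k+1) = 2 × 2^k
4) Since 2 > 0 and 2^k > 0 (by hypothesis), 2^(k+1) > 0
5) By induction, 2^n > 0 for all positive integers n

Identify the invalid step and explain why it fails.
Step 5: By induction, 2^n > 0 for all positive integers n

Step 5 concludes the proof by induction, but no base case was ever established. A valid induction proof requires: (1) a base case proving 2^1 > 0, and (2) an inductive step showing IF 2^k > 0 THEN 2^(k+1) > 0. Steps 2-4 correctly establish the inductive step, but without the base case the conclusion in step 5 does not follow.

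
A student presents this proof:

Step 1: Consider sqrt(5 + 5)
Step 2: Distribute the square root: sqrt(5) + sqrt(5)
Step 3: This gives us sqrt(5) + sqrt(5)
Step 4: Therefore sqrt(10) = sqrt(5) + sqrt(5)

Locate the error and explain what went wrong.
Step 2: Distribute the square root: sqrt(5) + sqrt(5)

Step 2 incorrectly 'distributes' the square root over addition. The square root function does not distribute: sqrt(a + b) ≠ sqrt(a) + sqrt(b). In fact, sqrt(5 + 5) = sqrt(10) ≈ 3.1623, while sqrt(5) + sqrt(5) ≈ 4.4721.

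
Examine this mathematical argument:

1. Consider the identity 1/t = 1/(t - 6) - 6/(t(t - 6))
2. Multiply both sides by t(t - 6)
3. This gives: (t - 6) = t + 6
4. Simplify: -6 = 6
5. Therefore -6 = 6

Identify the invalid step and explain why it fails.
Step 3: This gives: (t - 6) = t + 6

Step 3 makes a sign error when clearing denominators. Multiplying -6/(t(t - 6)) by t(t - 6) gives -6, not +6. The correct result is (t - 6) = t - 6, which is trivially true, not (t - 6) = t + 6. (Step 1 is a valid identity: 1/(t - 6) - 6/(t(t - 6)) = (t - 6)/(t(t - 6)) = 1/t.)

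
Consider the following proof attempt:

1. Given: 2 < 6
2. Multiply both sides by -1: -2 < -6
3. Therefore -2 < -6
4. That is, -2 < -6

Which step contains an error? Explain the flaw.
Step 2: Multiply both sides by -1: -2 < -6

Step 2 multiplies both sides by -1 but fails to reverse the inequality sign. When multiplying (or dividing) an inequality by a negative number, the direction must be reversed. Since 2 < 6, we should get -2 > -6, i.e., -2 > -6.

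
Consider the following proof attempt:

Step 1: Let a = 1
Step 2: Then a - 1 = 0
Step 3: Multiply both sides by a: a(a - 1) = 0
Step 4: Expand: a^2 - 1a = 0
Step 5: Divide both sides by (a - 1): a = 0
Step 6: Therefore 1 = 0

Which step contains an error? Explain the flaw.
Step 5: Divide both sides by (a - 1): a = 0

Step 5 divides both sides by (a - 1). However, since a = 1, we have (a - 1) = 0. Division by zero is undefined, making this step invalid.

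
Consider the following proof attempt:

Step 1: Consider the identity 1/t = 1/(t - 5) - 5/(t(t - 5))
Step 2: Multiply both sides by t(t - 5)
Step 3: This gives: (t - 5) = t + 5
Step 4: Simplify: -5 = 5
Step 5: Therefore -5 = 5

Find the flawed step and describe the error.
Step 3: This gives: (t - 5) = t + 5

Step 3 makes a sign error when clearing denominators. Multiplying -5/(t(t - 5)) by t(t - 5) gives -5, not +5. The correct result is (t - 5) = t - 5, which is trivially true, not (t - 5) = t + 5. (Step 1 is a valid identity: 1/(t - 5) - 5/(t(t - 5)) = (t - 5)/(t(t - 5)) = 1/t.)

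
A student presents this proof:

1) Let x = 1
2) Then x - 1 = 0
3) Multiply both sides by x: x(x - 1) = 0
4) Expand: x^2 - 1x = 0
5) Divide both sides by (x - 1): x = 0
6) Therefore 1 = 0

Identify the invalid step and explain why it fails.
Step 5: Divide both sides by (x - 1): x = 0

Step 5 divides both sides by (x - 1). However, since x = 1, we have (x - 1) = 0. Division by zero is undefined, making this step invalid.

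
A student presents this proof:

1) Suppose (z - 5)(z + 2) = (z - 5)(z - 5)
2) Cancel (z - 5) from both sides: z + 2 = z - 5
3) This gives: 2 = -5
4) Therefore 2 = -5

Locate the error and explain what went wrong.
Step 2: Cancel (z - 5) from both sides: z + 2 = z - 5

Step 2 cancels (z - 5) from both sides. This is only valid if (z - 5) ≠ 0, i.e., z ≠ 5. When z = 5, both sides equal zero regardless of the other factors. The correct approach requires considering z = 5 as a separate case.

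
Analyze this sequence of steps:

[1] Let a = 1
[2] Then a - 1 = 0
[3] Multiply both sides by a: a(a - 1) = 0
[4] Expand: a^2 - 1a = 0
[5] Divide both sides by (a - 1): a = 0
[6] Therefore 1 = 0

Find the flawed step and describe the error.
Step 5: Divide both sides by (a - 1): a = 0

Step 5 divides both sides by (a - 1). However, since a = 1, we have (a - 1) = 0. Division by zero is undefined, making this step invalid.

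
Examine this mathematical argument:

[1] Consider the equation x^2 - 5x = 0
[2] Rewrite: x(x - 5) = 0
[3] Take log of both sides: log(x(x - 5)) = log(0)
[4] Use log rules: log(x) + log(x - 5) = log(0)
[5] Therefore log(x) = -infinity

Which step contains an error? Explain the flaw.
Step 3: Take log of both sides: log(x(x - 5)) = log(0)

Step 3 takes the logarithm of both sides, resulting in log(0) on the right side. The logarithm is only defined for positive numbers; log(0) is undefined (approaches negative infinity). This operation is invalid.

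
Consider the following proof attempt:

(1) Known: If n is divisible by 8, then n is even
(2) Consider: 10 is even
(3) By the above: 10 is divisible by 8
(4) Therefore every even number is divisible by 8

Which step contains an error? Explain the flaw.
Step 3: By the above: 10 is divisible by 8

Step 3 commits the fallacy of affirming the consequent. The known fact 'divisible by 8 → even' does NOT imply 'even → divisible by 8'. That would be the converse, which is false. For example, 10 is even but 10 ÷ 8 = 1.25, which is not an integer.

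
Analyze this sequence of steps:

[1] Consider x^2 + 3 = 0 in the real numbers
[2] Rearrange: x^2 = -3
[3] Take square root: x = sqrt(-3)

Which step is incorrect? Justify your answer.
Step 3: Take square root: x = sqrt(-3)

Step 3 takes the square root of -3, which is negative. In the real number system, the square root of a negative number is undefined. The equation x^2 + 3 = 0 has no real solutions. Square roots of negative numbers only exist in the complex numbers.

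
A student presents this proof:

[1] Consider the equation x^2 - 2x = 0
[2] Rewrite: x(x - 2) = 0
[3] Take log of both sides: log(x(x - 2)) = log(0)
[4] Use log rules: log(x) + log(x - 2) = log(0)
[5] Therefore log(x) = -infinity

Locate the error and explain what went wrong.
Step 3: Take log of both sides: log(x(x - 2)) = log(0)

Step 3 takes the logarithm of both sides, resulting in log(0) on the right side. The logarithm is only defined for positive numbers; log(0) is undefined (approaches negative infinity). This operation is invalid.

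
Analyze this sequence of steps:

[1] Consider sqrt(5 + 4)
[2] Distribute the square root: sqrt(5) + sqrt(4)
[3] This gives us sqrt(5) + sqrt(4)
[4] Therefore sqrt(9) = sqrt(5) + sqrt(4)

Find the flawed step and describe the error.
Step 2: Distribute the square root: sqrt(5) + sqrt(4)

Step 2 incorrectly 'distributes' the square root over addition. The square root function does not distribute: sqrt(a + b) ≠ sqrt(a) + sqrt(b). In fact, sqrt(5 + 4) = sqrt(9) ≈ 3.0000, while sqrt(5) + sqrt(4) ≈ 4.2361.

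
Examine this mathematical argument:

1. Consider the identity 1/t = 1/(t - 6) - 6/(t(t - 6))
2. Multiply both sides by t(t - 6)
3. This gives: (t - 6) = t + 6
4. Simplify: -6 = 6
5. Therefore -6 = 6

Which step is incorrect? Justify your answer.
Step 3: This gives: (t - 6) = t + 6

Step 3 makes a sign error when clearing denominators. Multiplying -6/(t(t - 6)) by t(t - 6) gives -6, not +6. The correct result is (t - 6) = t - 6, which is trivially true, not (t - 6) = t + 6. (Step 1 is a valid identity: 1/(t - 6) - 6/(t(t - 6)) = (t - 6)/(t(t - 6)) = 1/t.)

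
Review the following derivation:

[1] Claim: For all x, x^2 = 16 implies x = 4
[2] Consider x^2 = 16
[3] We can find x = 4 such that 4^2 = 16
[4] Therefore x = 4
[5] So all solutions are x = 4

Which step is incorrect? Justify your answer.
Step 4: Therefore x = 4

Step 4 incorrectly concludes that x = 4 is the only solution. The proof shows that x = 4 is A solution (existence), but does not show it is the ONLY solution (uniqueness). In fact, x = -4 is also a solution since (-4)^2 = 16. Finding one solution doesn't prove there are no others.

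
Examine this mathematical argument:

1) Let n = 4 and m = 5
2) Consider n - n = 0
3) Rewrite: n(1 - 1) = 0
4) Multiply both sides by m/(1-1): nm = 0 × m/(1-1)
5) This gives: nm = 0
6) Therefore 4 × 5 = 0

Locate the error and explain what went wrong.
Step 4: Multiply both sides by m/(1-1): nm = 0 × m/(1-1)

Step 4 multiplies both sides by m/(1-1). However, 1-1 = 0, so this is multiplication by m/0, which is undefined. We cannot multiply by an undefined expression.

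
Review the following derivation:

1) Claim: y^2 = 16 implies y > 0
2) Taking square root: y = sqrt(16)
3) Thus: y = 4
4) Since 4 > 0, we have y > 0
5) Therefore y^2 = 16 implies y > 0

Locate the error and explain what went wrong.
Step 2: Taking square root: y = sqrt(16)

Step 2 takes the square root and assumes the positive root only. The equation y^2 = 16 actually has two solutions: y = 4 and y = -4. The proof silently assumes y > 0 without justification, then uses this assumption to conclude y > 0, which is circular. The counterexample y = -4 shows the claim is false.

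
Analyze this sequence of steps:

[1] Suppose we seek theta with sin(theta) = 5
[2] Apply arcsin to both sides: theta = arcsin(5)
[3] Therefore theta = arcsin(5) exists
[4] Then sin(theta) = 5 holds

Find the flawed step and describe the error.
Step 2: Apply arcsin to both sides: theta = arcsin(5)

Step 2 applies arcsin to 5. However, arcsin(x) is only defined for x in [-1, 1] because sin(theta) can only produce values in that range. Since |5| > 1, arcsin(5) is undefined. There is no angle whose sine equals 5.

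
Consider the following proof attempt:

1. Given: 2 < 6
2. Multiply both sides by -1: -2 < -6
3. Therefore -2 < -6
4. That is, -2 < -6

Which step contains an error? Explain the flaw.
Step 2: Multiply both sides by -1: -2 < -6

Step 2 multiplies both sides by -1 but fails to reverse the inequality sign. When multiplying (or dividing) an inequality by a negative number, the direction must be reversed. Since 2 < 6, we should get -2 > -6, i.e., -2 > -6.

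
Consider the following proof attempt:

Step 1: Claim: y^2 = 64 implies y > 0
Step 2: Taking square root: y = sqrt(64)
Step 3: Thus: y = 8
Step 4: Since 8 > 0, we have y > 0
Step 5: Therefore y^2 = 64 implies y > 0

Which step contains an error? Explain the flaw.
Step 2: Taking square root: y = sqrt(64)

Step 2 takes the square root and assumes the positive root only. The equation y^2 = 64 actually has two solutions: y = 8 and y = -8. The proof silently assumes y > 0 without justification, then uses this assumption to conclude y > 0, which is circular. The counterexample y = -8 shows the claim is false.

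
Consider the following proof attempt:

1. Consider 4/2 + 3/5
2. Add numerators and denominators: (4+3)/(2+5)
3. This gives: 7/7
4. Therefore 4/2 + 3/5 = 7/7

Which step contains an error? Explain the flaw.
Step 2: Add numerators and denominators: (4+3)/(2+5)

Step 2 incorrectly adds fractions by separately adding numerators and denominators. This is wrong. The correct method requires a common denominator: 4/2 + 3/5 = (4×5 + 3×2)/(2×5) = 26/10 = 13/5. The method used gives 7/7, which is different.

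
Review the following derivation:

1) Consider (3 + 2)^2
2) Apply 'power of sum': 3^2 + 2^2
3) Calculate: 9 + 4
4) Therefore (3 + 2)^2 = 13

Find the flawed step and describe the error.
Step 2: Apply 'power of sum': 3^2 + 2^2

Step 2 incorrectly applies a non-existent rule '(a+b)^n = a^n + b^n'. This is false in general. The correct expansion uses the binomial theorem. The actual value is (3 + 2)^2 = 5^2 = 25, not 13.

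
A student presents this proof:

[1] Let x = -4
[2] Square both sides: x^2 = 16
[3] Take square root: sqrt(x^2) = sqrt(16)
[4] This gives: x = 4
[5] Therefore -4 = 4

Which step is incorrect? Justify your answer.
Step 4: This gives: x = 4

Step 4 incorrectly states that sqrt(x^2) = x. The correct identity is sqrt(x^2) = |x|. Since x = -4 < 0, we have sqrt(x^2) = |-4| = 4, not x = -4.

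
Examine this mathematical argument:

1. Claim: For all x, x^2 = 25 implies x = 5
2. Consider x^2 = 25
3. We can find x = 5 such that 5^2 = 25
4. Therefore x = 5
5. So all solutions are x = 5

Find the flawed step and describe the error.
Step 4: Therefore x = 5

Step 4 incorrectly concludes that x = 5 is the only solution. The proof shows that x = 5 is A solution (existence), but does not show it is the ONLY solution (uniqueness). In fact, x = -5 is also a solution since (-5)^2 = 25. Finding one solution doesn't prove there are no others.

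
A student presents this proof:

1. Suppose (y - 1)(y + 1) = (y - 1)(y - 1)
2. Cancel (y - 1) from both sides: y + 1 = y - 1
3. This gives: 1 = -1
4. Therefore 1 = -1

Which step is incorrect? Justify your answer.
Step 2: Cancel (y - 1) from both sides: y + 1 = y - 1

Step 2 cancels (y - 1) from both sides. This is only valid if (y - 1) ≠ 0, i.e., y ≠ 1. When y = 1, both sides equal zero regardless of the other factors. The correct approach requires considering y = 1 as a separate case.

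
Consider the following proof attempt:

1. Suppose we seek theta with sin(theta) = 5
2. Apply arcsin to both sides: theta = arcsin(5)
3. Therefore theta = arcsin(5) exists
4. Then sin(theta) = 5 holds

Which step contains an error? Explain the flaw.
Step 2: Apply arcsin to both sides: theta = arcsin(5)

Step 2 applies arcsin to 5. However, arcsin(x) is only defined for x in [-1, 1] because sin(theta) can only produce values in that range. Since |5| > 1, arcsin(5) is undefined. There is no angle whose sine equals 5.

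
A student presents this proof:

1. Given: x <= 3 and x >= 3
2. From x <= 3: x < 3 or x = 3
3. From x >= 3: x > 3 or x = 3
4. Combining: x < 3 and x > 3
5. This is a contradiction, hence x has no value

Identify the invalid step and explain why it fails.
Step 4: Combining: x < 3 and x > 3

Step 4 incorrectly combines the conditions. From x <= 3 and x >= 3, the intersection is x = 3. The error treats the 'or' cases as 'and' requirements. The correct conclusion is that x = 3 is the unique solution, not that no solution exists.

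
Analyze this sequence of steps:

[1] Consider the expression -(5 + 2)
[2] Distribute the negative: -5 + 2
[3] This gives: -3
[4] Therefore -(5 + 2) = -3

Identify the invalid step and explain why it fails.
Step 2: Distribute the negative: -5 + 2

Step 2 incorrectly distributes the negative sign. The correct distribution is -(5 + 2) = -5 - 2 = -7. The negative must be applied to both terms, not just the first. The error treats -(5 + 2) as -5 + 2, which equals -3 instead of -7.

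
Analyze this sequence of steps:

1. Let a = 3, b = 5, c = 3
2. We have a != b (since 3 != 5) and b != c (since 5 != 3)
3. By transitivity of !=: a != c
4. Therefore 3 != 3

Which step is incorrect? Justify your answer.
Step 3: By transitivity of !=: a != c

Step 3 incorrectly applies transitivity to the '!=' relation. Transitivity states: if a R b and b R c, then a R c. However, '!=' is not transitive. Counterexample: 3 != 5 and 5 != 3, but 3 = 3 (both equal 3). Transitivity holds for relations like <, <=, =, but not for !=.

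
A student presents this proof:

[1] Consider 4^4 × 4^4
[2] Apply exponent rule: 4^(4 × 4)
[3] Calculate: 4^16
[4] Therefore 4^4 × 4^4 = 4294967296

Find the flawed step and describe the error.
Step 2: Apply exponent rule: 4^(4 × 4)

Step 2 incorrectly states that a^b × a^c = a^(b×c). The correct rule is a^b × a^c = a^(b+c). The actual value is 4^4 × 4^4 = 4^8 = 65536, not 4^16 = 4294967296.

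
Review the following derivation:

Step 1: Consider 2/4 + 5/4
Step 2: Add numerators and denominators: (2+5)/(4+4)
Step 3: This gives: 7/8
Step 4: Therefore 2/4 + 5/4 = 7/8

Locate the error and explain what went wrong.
Step 2: Add numerators and denominators: (2+5)/(4+4)

Step 2 incorrectly adds fractions by separately adding numerators and denominators. This is wrong. The correct method requires a common denominator: 2/4 + 5/4 = (2×4 + 5×4)/(4×4) = 28/16 = 7/4. The method used gives 7/8, which is different.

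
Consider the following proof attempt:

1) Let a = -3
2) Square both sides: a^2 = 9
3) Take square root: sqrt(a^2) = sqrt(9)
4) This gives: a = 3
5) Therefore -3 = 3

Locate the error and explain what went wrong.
Step 4: This gives: a = 3

Step 4 incorrectly states that sqrt(a^2) = a. The correct identity is sqrt(a^2) = |a|. Since a = -3 < 0, we have sqrt(a^2) = |-3| = 3, not a = -3.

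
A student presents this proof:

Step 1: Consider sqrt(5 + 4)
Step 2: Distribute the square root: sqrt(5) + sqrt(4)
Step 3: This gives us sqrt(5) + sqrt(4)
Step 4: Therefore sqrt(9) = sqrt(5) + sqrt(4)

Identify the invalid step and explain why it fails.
Step 2: Distribute the square root: sqrt(5) + sqrt(4)

Step 2 incorrectly 'distributes' the square root over addition. The square root function does not distribute: sqrt(a + b) ≠ sqrt(a) + sqrt(b). In fact, sqrt(5 + 4) = sqrt(9) ≈ 3.0000, while sqrt(5) + sqrt(4) ≈ 4.2361.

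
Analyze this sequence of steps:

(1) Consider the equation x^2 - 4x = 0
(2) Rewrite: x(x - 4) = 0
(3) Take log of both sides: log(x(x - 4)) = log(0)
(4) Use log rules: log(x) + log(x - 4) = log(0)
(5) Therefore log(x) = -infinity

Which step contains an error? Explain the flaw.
Step 3: Take log of both sides: log(x(x - 4)) = log(0)

Step 3 takes the logarithm of both sides, resulting in log(0) on the right side. The logarithm is only defined for positive numbers; log(0) is undefined (approaches negative infinity). This operation is invalid.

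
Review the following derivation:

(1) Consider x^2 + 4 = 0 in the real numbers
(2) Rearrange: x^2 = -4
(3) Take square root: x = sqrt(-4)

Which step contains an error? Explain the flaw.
Step 3: Take square root: x = sqrt(-4)

Step 3 takes the square root of -4, which is negative. In the real number system, the square root of a negative number is undefined. The equation x^2 + 4 = 0 has no real solutions. Square roots of negative numbers only exist in the complex numbers.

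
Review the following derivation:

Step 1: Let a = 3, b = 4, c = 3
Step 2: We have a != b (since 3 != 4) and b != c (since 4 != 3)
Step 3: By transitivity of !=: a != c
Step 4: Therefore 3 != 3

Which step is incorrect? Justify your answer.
Step 3: By transitivity of !=: a != c

Step 3 incorrectly applies transitivity to the '!=' relation. Transitivity states: if a R b and b R c, then a R c. However, '!=' is not transitive. Counterexample: 3 != 4 and 4 != 3, but 3 = 3 (both equal 3). Transitivity holds for relations like <, <=, =, but not for !=.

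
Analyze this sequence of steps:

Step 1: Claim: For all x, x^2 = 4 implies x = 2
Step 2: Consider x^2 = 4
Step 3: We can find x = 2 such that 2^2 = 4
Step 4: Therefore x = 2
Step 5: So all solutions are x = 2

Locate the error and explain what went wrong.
Step 4: Therefore x = 2

Step 4 incorrectly concludes that x = 2 is the only solution. The proof shows that x = 2 is A solution (existence), but does not show it is the ONLY solution (uniqueness). In fact, x = -2 is also a solution since (-2)^2 = 4. Finding one solution doesn't prove there are no others.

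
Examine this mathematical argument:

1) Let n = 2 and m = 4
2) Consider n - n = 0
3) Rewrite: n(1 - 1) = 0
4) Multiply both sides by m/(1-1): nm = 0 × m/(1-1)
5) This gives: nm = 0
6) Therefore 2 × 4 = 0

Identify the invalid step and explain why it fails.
Step 4: Multiply both sides by m/(1-1): nm = 0 × m/(1-1)

Step 4 multiplies both sides by m/(1-1). However, 1-1 = 0, so this is multiplication by m/0, which is undefined. We cannot multiply by an undefined expression.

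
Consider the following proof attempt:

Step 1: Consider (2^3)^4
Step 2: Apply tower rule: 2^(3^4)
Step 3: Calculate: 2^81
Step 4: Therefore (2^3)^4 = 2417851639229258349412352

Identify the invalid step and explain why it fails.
Step 2: Apply tower rule: 2^(3^4)

Step 2 incorrectly states that (a^b)^c = a^(b^c). The correct rule is (a^b)^c = a^(b×c). The actual value is (2^3)^4 = 2^12 = 4096, not 2^81 = 2417851639229258349412352.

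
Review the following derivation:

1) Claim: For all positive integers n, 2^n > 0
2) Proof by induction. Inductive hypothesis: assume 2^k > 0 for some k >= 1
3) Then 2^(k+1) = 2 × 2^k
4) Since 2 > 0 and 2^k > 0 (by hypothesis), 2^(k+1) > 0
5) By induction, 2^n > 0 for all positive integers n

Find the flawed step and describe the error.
Step 5: By induction, 2^n > 0 for all positive integers n

Step 5 concludes the proof by induction, but no base case was ever established. A valid induction proof requires: (1) a base case proving 2^1 > 0, and (2) an inductive step showing IF 2^k > 0 THEN 2^(k+1) > 0. Steps 2-4 correctly establish the inductive step, but without the base case the conclusion in step 5 does not follow.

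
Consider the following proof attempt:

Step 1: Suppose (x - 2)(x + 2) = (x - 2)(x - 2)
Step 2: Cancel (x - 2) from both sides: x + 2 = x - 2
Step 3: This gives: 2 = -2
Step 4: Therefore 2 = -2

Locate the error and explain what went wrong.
Step 2: Cancel (x - 2) from both sides: x + 2 = x - 2

Step 2 cancels (x - 2) from both sides. This is only valid if (x - 2) ≠ 0, i.e., x ≠ 2. When x = 2, both sides equal zero regardless of the other factors. The correct approach requires considering x = 2 as a separate case.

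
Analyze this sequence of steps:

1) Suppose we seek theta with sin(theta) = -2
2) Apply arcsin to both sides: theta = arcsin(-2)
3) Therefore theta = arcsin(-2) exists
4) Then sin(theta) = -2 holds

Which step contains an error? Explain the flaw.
Step 2: Apply arcsin to both sides: theta = arcsin(-2)

Step 2 applies arcsin to -2. However, arcsin(x) is only defined for x in [-1, 1] because sin(theta) can only produce values in that range. Since |-2| > 1, arcsin(-2) is undefined. There is no angle whose sine equals -2.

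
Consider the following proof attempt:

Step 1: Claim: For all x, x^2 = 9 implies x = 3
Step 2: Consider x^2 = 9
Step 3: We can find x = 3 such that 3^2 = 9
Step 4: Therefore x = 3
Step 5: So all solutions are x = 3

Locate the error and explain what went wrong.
Step 4: Therefore x = 3

Step 4 incorrectly concludes that x = 3 is the only solution. The proof shows that x = 3 is A solution (existence), but does not show it is the ONLY solution (uniqueness). In fact, x = -3 is also a solution since (-3)^2 = 9. Finding one solution doesn't prove there are no others.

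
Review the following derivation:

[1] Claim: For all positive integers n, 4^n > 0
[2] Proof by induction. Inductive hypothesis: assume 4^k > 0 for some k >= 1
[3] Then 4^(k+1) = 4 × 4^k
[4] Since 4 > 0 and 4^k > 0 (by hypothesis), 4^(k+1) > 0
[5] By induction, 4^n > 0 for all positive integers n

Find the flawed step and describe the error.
Step 5: By induction, 4^n > 0 for all positive integers n

Step 5 concludes the proof by induction, but no base case was ever established. A valid induction proof requires: (1) a base case proving 4^1 > 0, and (2) an inductive step showing IF 4^k > 0 THEN 4^(k+1) > 0. Steps 2-4 correctly establish the inductive step, but without the base case the conclusion in step 5 does not follow.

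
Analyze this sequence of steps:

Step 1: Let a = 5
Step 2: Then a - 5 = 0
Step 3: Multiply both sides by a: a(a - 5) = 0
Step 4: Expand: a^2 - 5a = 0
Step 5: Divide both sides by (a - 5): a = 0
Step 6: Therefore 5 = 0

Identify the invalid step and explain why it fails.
Step 5: Divide both sides by (a - 5): a = 0

Step 5 divides both sides by (a - 5). However, since a = 5, we have (a - 5) = 0. Division by zero is undefined, making this step invalid.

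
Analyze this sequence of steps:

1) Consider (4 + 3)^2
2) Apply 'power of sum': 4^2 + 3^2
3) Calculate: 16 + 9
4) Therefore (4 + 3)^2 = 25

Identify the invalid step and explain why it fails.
Step 2: Apply 'power of sum': 4^2 + 3^2

Step 2 incorrectly applies a non-existent rule '(a+b)^n = a^n + b^n'. This is false in general. The correct expansion uses the binomial theorem. The actual value is (4 + 3)^2 = 7^2 = 49, not 25.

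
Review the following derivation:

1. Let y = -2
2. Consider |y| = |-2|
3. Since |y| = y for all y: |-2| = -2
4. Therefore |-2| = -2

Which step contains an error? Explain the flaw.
Step 3: Since |y| = y for all y: |-2| = -2

Step 3 incorrectly states that |y| = y for all y. The correct definition is |y| = y when y >= 0, and |y| = -y when y < 0. Since -2 < 0, we have |-2| = -(-2) = 2, not -2.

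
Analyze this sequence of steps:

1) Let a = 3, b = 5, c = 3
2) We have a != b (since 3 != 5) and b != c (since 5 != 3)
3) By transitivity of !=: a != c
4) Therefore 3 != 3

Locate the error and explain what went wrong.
Step 3: By transitivity of !=: a != c

Step 3 incorrectly applies transitivity to the '!=' relation. Transitivity states: if a R b and b R c, then a R c. However, '!=' is not transitive. Counterexample: 3 != 5 and 5 != 3, but 3 = 3 (both equal 3). Transitivity holds for relations like <, <=, =, but not for !=.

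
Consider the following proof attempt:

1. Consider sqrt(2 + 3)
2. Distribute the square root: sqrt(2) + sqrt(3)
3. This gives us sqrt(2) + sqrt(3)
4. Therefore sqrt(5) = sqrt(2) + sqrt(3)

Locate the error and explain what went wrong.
Step 2: Distribute the square root: sqrt(2) + sqrt(3)

Step 2 incorrectly 'distributes' the square root over addition. The square root function does not distribute: sqrt(a + b) ≠ sqrt(a) + sqrt(b). In fact, sqrt(2 + 3) = sqrt(5) ≈ 2.2361, while sqrt(2) + sqrt(3) ≈ 3.1463.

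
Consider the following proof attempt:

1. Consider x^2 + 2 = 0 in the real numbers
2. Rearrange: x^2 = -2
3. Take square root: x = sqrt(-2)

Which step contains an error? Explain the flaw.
Step 3: Take square root: x = sqrt(-2)

Step 3 takes the square root of -2, which is negative. In the real number system, the square root of a negative number is undefined. The equation x^2 + 2 = 0 has no real solutions. Square roots of negative numbers only exist in the complex numbers.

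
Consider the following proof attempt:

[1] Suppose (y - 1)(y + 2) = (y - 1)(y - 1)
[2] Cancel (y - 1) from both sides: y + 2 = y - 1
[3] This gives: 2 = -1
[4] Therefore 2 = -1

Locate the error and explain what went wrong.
Step 2: Cancel (y - 1) from both sides: y + 2 = y - 1

Step 2 cancels (y - 1) from both sides. This is only valid if (y - 1) ≠ 0, i.e., y ≠ 1. When y = 1, both sides equal zero regardless of the other factors. The correct approach requires considering y = 1 as a separate case.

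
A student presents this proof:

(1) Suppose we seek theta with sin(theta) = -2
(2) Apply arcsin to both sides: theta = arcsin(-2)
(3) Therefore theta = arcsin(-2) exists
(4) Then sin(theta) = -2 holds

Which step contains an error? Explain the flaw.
Step 2: Apply arcsin to both sides: theta = arcsin(-2)

Step 2 applies arcsin to -2. However, arcsin(x) is only defined for x in [-1, 1] because sin(theta) can only produce values in that range. Since |-2| > 1, arcsin(-2) is undefined. There is no angle whose sine equals -2.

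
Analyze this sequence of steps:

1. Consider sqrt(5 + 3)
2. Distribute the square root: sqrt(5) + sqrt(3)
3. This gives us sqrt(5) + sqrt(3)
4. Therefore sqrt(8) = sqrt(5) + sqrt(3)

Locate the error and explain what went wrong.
Step 2: Distribute the square root: sqrt(5) + sqrt(3)

Step 2 incorrectly 'distributes' the square root over addition. The square root function does not distribute: sqrt(a + b) ≠ sqrt(a) + sqrt(b). In fact, sqrt(5 + 3) = sqrt(8) ≈ 2.8284, while sqrt(5) + sqrt(3) ≈ 3.9681.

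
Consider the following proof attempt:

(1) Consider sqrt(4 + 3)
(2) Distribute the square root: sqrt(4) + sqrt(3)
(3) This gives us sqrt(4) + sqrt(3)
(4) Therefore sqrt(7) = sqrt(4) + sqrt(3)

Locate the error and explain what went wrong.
Step 2: Distribute the square root: sqrt(4) + sqrt(3)

Step 2 incorrectly 'distributes' the square root over addition. The square root function does not distribute: sqrt(a + b) ≠ sqrt(a) + sqrt(b). In fact, sqrt(4 + 3) = sqrt(7) ≈ 2.6458, while sqrt(4) + sqrt(3) ≈ 3.7321.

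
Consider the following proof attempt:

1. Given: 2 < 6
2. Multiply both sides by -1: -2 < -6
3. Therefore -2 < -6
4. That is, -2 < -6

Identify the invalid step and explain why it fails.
Step 2: Multiply both sides by -1: -2 < -6

Step 2 multiplies both sides by -1 but fails to reverse the inequality sign. When multiplying (or dividing) an inequality by a negative number, the direction must be reversed. Since 2 < 6, we should get -2 > -6, i.e., -2 > -6.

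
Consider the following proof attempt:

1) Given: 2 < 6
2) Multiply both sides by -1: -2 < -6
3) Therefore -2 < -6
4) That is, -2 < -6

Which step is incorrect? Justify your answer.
Step 2: Multiply both sides by -1: -2 < -6

Step 2 multiplies both sides by -1 but fails to reverse the inequality sign. When multiplying (or dividing) an inequality by a negative number, the direction must be reversed. Since 2 < 6, we should get -2 > -6, i.e., -2 > -6.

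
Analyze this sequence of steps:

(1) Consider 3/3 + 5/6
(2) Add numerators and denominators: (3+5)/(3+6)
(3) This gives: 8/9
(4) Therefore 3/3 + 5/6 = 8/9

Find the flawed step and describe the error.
Step 2: Add numerators and denominators: (3+5)/(3+6)

Step 2 incorrectly adds fractions by separately adding numerators and denominators. This is wrong. The correct method requires a common denominator: 3/3 + 5/6 = (3×6 + 5×3)/(3×6) = 33/18 = 11/6. The method used gives 8/9, which is different.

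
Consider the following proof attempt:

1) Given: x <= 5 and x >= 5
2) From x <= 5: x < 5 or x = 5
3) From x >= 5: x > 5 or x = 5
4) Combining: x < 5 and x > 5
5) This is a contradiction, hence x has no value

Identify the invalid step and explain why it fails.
Step 4: Combining: x < 5 and x > 5

Step 4 incorrectly combines the conditions. From x <= 5 and x >= 5, the intersection is x = 5. The error treats the 'or' cases as 'and' requirements. The correct conclusion is that x = 5 is the unique solution, not that no solution exists.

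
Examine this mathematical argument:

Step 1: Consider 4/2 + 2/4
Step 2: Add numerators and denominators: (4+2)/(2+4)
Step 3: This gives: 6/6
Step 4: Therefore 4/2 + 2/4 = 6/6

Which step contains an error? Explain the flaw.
Step 2: Add numerators and denominators: (4+2)/(2+4)

Step 2 incorrectly adds fractions by separately adding numerators and denominators. This is wrong. The correct method requires a common denominator: 4/2 + 2/4 = (4×4 + 2×2)/(2×4) = 20/8 = 5/2. The method used gives 6/6, which is different.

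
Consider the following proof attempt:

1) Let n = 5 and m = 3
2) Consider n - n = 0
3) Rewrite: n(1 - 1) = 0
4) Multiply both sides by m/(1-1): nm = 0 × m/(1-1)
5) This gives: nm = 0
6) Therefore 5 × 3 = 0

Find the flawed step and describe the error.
Step 4: Multiply both sides by m/(1-1): nm = 0 × m/(1-1)

Step 4 multiplies both sides by m/(1-1). However, 1-1 = 0, so this is multiplication by m/0, which is undefined. We cannot multiply by an undefined expression.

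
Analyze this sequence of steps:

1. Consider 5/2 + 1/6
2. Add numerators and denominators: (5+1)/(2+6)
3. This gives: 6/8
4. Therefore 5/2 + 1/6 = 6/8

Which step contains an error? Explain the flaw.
Step 2: Add numerators and denominators: (5+1)/(2+6)

Step 2 incorrectly adds fractions by separately adding numerators and denominators. This is wrong. The correct method requires a common denominator: 5/2 + 1/6 = (5×6 + 1×2)/(2×6) = 32/12 = 8/3. The method used gives 6/8, which is different.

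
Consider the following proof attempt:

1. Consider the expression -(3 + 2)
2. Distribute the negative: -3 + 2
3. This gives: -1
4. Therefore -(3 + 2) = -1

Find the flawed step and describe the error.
Step 2: Distribute the negative: -3 + 2

Step 2 incorrectly distributes the negative sign. The correct distribution is -(3 + 2) = -3 - 2 = -5. The negative must be applied to both terms, not just the first. The error treats -(3 + 2) as -3 + 2, which equals -1 instead of -5.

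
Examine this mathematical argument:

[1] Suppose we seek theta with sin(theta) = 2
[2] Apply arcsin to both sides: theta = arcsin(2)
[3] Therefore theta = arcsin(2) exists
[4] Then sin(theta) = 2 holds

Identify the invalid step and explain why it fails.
Step 2: Apply arcsin to both sides: theta = arcsin(2)

Step 2 applies arcsin to 2. However, arcsin(x) is only defined for x in [-1, 1] because sin(theta) can only produce values in that range. Since |2| > 1, arcsin(2) is undefined. There is no angle whose sine equals 2.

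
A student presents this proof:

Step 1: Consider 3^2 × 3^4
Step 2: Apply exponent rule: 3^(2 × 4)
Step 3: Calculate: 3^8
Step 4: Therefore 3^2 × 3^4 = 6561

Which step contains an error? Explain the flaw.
Step 2: Apply exponent rule: 3^(2 × 4)

Step 2 incorrectly states that a^b × a^c = a^(b×c). The correct rule is a^b × a^c = a^(b+c). The actual value is 3^2 × 3^4 = 3^6 = 729, not 3^8 = 6561.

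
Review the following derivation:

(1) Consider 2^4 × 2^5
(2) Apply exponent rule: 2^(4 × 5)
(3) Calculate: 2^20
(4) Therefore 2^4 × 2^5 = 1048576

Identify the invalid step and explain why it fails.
Step 2: Apply exponent rule: 2^(4 × 5)

Step 2 incorrectly states that a^b × a^c = a^(b×c). The correct rule is a^b × a^c = a^(b+c). The actual value is 2^4 × 2^5 = 2^9 = 512, not 2^20 = 1048576.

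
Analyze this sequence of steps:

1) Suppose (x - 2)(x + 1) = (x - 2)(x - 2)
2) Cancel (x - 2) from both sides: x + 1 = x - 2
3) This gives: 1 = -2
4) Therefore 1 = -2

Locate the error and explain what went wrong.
Step 2: Cancel (x - 2) from both sides: x + 1 = x - 2

Step 2 cancels (x - 2) from both sides. This is only valid if (x - 2) ≠ 0, i.e., x ≠ 2. When x = 2, both sides equal zero regardless of the other factors. The correct approach requires considering x = 2 as a separate case.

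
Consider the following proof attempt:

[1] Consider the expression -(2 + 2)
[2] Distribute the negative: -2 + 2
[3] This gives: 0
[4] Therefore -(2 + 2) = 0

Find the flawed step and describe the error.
Step 2: Distribute the negative: -2 + 2

Step 2 incorrectly distributes the negative sign. The correct distribution is -(2 + 2) = -2 - 2 = -4. The negative must be applied to both terms, not just the first. The error treats -(2 + 2) as -2 + 2, which equals 0 instead of -4.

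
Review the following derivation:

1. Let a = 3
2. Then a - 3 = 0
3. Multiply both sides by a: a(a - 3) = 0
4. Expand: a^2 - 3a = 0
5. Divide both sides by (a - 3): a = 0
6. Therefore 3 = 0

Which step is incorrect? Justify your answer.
Step 5: Divide both sides by (a - 3): a = 0

Step 5 divides both sides by (a - 3). However, since a = 3, we have (a - 3) = 0. Division by zero is undefined, making this step invalid.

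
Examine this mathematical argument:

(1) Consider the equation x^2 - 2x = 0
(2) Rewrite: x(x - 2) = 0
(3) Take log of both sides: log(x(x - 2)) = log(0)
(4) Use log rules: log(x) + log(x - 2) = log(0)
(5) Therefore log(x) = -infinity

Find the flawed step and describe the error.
Step 3: Take log of both sides: log(x(x - 2)) = log(0)

Step 3 takes the logarithm of both sides, resulting in log(0) on the right side. The logarithm is only defined for positive numbers; log(0) is undefined (approaches negative infinity). This operation is invalid.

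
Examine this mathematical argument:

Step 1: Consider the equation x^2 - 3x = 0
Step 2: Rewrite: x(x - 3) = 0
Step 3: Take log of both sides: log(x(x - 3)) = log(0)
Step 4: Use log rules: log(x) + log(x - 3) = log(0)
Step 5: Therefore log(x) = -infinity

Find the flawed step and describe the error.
Step 3: Take log of both sides: log(x(x - 3)) = log(0)

Step 3 takes the logarithm of both sides, resulting in log(0) on the right side. The logarithm is only defined for positive numbers; log(0) is undefined (approaches negative infinity). This operation is invalid.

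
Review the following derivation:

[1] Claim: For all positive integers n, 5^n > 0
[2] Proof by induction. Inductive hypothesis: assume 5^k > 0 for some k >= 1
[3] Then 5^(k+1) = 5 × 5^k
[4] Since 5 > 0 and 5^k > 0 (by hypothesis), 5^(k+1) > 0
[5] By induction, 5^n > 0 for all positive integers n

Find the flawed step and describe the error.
Step 5: By induction, 5^n > 0 for all positive integers n

Step 5 concludes the proof by induction, but no base case was ever established. A valid induction proof requires: (1) a base case proving 5^1 > 0, and (2) an inductive step showing IF 5^k > 0 THEN 5^(k+1) > 0. Steps 2-4 correctly establish the inductive step, but without the base case the conclusion in step 5 does not follow.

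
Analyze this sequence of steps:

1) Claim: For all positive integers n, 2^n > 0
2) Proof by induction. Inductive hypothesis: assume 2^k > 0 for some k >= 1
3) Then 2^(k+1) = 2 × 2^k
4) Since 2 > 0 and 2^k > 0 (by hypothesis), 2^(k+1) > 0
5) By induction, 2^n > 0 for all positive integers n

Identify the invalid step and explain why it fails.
Step 5: By induction, 2^n > 0 for all positive integers n

Step 5 concludes the proof by induction, but no base case was ever established. A valid induction proof requires: (1) a base case proving 2^1 > 0, and (2) an inductive step showing IF 2^k > 0 THEN 2^(k+1) > 0. Steps 2-4 correctly establish the inductive step, but without the base case the conclusion in step 5 does not follow.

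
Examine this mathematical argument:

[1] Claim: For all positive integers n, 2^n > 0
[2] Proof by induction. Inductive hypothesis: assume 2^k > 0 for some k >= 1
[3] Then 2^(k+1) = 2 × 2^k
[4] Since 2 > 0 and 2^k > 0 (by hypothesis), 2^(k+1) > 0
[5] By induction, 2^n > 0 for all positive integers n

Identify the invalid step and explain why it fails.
Step 5: By induction, 2^n > 0 for all positive integers n

Step 5 concludes the proof by induction, but no base case was ever established. A valid induction proof requires: (1) a base case proving 2^1 > 0, and (2) an inductive step showing IF 2^k > 0 THEN 2^(k+1) > 0. Steps 2-4 correctly establish the inductive step, but without the base case the conclusion in step 5 does not follow.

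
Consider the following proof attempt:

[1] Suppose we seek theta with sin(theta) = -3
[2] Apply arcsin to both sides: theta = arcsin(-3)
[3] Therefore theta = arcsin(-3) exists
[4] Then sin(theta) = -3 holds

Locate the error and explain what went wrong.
Step 2: Apply arcsin to both sides: theta = arcsin(-3)

Step 2 applies arcsin to -3. However, arcsin(x) is only defined for x in [-1, 1] because sin(theta) can only produce values in that range. Since |-3| > 1, arcsin(-3) is undefined. There is no angle whose sine equals -3.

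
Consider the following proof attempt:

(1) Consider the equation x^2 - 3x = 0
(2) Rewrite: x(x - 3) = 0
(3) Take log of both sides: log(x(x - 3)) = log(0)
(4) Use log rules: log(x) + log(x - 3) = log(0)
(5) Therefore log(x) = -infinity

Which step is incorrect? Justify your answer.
Step 3: Take log of both sides: log(x(x - 3)) = log(0)

Step 3 takes the logarithm of both sides, resulting in log(0) on the right side. The logarithm is only defined for positive numbers; log(0) is undefined (approaches negative infinity). This operation is invalid.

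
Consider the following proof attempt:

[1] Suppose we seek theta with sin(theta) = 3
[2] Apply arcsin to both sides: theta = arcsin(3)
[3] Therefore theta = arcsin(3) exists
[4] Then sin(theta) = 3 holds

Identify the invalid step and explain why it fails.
Step 2: Apply arcsin to both sides: theta = arcsin(3)

Step 2 applies arcsin to 3. However, arcsin(x) is only defined for x in [-1, 1] because sin(theta) can only produce values in that range. Since |3| > 1, arcsin(3) is undefined. There is no angle whose sine equals 3.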